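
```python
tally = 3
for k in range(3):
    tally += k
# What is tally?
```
Trace:
  tally=3
  tally=3, k=0
  tally=4, k=1
  tally=6, k=2

Final answer: 6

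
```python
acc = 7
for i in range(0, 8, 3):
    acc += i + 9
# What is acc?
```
Trace:
  acc=7
  acc=16, i=0
  acc=28, i=3
  acc=43, i=6

Final answer: 43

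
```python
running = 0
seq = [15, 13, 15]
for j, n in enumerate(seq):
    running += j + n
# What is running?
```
Trace:
  running=0
  running=15, j=0, n=15
  running=29, j=1, n=13
  running=46, j=2, n=15

Final answer: 46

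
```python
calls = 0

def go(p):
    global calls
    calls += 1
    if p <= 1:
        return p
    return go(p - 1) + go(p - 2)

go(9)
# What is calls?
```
Call trace (a repeated sub-call is expanded the first time; later identical calls just restate its return value):
go(p=9)
  go(p=8)
    go(p=7)
      go(p=6)
        go(p=5)
          go(p=4)
            go(p=3)
              go(p=2)
                go(p=1)
                -> return 1
                go(p=0)
                -> return 0
              -> return 1
              go(p=1)
              -> return 1
            -> return 2
            go(p=2) -> return 1  (same call as traced above)
          -> return 3
          go(p=3) -> return 2  (same call as traced above)
        -> return 5
        go(p=4) -> return 3  (same call as traced above)
      -> return 8
      go(p=5) -> return 5  (same call as traced above)
    -> return 13
    go(p=6) -> return 8  (same call as traced above)
  -> return 21
  go(p=7) -> return 13  (same call as traced above)
-> return 34

calls is incremented once per call, so count the calls in each subtree. Let C(p) = number of calls made by go(p).
C(0) = C(1) = 1 (base case, no recursion); C(p) = 1 + C(p - 1) + C(p - 2) otherwise.
C(2) = 1 + C(1) + C(0) = 1 + 1 + 1 = 3
C(3) = 1 + C(2) + C(1) = 1 + 3 + 1 = 5
C(4) = 1 + C(3) + C(2) = 1 + 5 + 3 = 9
C(5) = 1 + C(4) + C(3) = 1 + 9 + 5 = 15
C(6) = 1 + C(5) + C(4) = 1 + 15 + 9 = 25
C(7) = 1 + C(6) + C(5) = 1 + 25 + 15 = 41
C(8) = 1 + C(7) + C(6) = 1 + 41 + 25 = 67
C(9) = 1 + C(8) + C(7) = 1 + 67 + 41 = 109
calls = C(9) = 109

Final answer: 109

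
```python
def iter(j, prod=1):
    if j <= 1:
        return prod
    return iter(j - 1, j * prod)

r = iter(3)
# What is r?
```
Call trace:
iter(j=3, prod=1)
  iter(j=2, prod=3)
    iter(j=1, prod=6)
    -> return 6
  -> return 6
-> return 6

Final answer: 6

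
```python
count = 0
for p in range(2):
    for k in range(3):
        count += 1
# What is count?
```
Trace:
  count=0
  count=1, p=0, k=0
  count=2, p=0, k=1
  count=3, p=0, k=2
  count=4, p=1, k=0
  count=5, p=1, k=1
  count=6, p=1, k=2

Final answer: 6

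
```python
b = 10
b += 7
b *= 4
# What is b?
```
Trace:
  b=10
  b=17
  b=68

Final answer: 68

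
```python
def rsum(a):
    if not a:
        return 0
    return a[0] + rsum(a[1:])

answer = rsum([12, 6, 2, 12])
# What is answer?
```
Call trace:
rsum(a=[12, 6, 2, 12])
  rsum(a=[6, 2, 12])
    rsum(a=[2, 12])
      rsum(a=[12])
        rsum(a=[])
        -> return 0
      -> return 12
    -> return 14
  -> return 20
-> return 32

Final answer: 32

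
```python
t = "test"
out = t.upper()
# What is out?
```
Trace:
  t='test'
  t='test', out='TEST'

Final answer: 'TEST'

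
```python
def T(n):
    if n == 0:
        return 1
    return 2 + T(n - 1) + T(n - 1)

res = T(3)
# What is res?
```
Call trace (a repeated sub-call is expanded the first time; later identical calls just restate its return value):
T(n=3)
  T(n=2)
    T(n=1)
      T(n=0)
      -> return 1
      T(n=0)
      -> return 1
    -> return 4
    T(n=1) -> return 4  (same call as traced above)
  -> return 10
  T(n=2) -> return 10  (same call as traced above)
-> return 22

Final answer: 22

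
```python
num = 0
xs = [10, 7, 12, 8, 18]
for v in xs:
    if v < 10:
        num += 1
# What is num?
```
Trace:
  num=0
  num=0, v=10
  num=1, v=7
  num=1, v=12
  num=2, v=8
  num=2, v=18

Final answer: 2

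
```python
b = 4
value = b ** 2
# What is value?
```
Trace:
  b=4
  b=4, value=16

Final answer: 16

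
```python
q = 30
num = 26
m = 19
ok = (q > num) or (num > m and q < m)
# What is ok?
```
Trace:
  q=30
  q=30, num=26
  q=30, num=26, m=19
  q=30, num=26, m=19, ok=True

Final answer: True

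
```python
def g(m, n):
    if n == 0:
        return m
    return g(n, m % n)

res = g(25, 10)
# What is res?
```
Call trace:
g(m=25, n=10)
  g(m=10, n=5)
    g(m=5, n=0)
    -> return 5
  -> return 5
-> return 5

Final answer: 5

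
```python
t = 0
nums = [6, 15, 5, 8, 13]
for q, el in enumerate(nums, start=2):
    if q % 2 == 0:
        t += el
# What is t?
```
Trace:
  t=0
  t=6, q=2, el=6
  t=6, q=3, el=15
  t=11, q=4, el=5
  t=11, q=5, el=8
  t=24, q=6, el=13

Final answer: 24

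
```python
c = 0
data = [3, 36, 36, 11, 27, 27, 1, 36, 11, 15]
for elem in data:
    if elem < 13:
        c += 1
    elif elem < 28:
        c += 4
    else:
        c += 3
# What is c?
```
Trace:
  c=0
  c=1, elem=3
  c=4, elem=36
  c=7, elem=36
  c=8, elem=11
  c=12, elem=27
  c=16, elem=27
  c=17, elem=1
  c=20, elem=36
  c=21, elem=11
  c=25, elem=15

Final answer: 25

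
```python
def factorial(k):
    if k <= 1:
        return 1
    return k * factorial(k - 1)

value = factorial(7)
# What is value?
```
Call trace:
factorial(k=7)
  factorial(k=6)
    factorial(k=5)
      factorial(k=4)
        factorial(k=3)
          factorial(k=2)
            factorial(k=1)
            -> return 1
          -> return 2
        -> return 6
      -> return 24
    -> return 120
  -> return 720
-> return 5040

Final answer: 5040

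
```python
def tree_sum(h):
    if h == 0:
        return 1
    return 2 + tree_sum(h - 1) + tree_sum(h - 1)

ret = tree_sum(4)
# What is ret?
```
Call trace (a repeated sub-call is expanded the first time; later identical calls just restate its return value):
tree_sum(h=4)
  tree_sum(h=3)
    tree_sum(h=2)
      tree_sum(h=1)
        tree_sum(h=0)
        -> return 1
        tree_sum(h=0)
        -> return 1
      -> return 4
      tree_sum(h=1) -> return 4  (same call as traced above)
    -> return 10
    tree_sum(h=2) -> return 10  (same call as traced above)
  -> return 22
  tree_sum(h=3) -> return 22  (same call as traced above)
-> return 46

Final answer: 46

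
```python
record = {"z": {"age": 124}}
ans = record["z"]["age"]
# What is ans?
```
Trace:
  record={'z': {'age': 124}}
  record={'z': {'age': 124}}, ans=124

Final answer: 124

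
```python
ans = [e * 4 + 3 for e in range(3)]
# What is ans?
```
Trace:
  e=0
  e=1
  e=2
  ans=[3, 7, 11]

Final answer: [3, 7, 11]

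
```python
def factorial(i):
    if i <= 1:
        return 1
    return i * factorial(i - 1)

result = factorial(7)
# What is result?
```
Call trace:
factorial(i=7)
  factorial(i=6)
    factorial(i=5)
      factorial(i=4)
        factorial(i=3)
          factorial(i=2)
            factorial(i=1)
            -> return 1
          -> return 2
        -> return 6
      -> return 24
    -> return 120
  -> return 720
-> return 5040

Final answer: 5040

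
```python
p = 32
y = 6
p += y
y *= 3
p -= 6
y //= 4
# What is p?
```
Trace:
  p=32
  p=32, y=6
  p=38, y=6
  p=38, y=18
  p=32, y=18
  p=32, y=4

Final answer: 32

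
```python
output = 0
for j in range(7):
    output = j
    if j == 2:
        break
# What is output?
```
Trace:
  output=0
  output=0, j=0
  output=1, j=1
  output=2, j=2

Final answer: 2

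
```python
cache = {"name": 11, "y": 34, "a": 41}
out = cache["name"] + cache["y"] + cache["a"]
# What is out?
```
Trace:
  cache={'name': 11, 'y': 34, 'a': 41}
  cache={'name': 11, 'y': 34, 'a': 41}, out=86

Final answer: 86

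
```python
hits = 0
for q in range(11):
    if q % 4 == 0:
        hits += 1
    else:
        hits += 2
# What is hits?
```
Trace:
  hits=0
  hits=1, q=0
  hits=3, q=1
  hits=5, q=2
  hits=7, q=3
  hits=8, q=4
  hits=10, q=5
  hits=12, q=6
  hits=14, q=7
  hits=15, q=8
  hits=17, q=9
  hits=19, q=10

Final answer: 19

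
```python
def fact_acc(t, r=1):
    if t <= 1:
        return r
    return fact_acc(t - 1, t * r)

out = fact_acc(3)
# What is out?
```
Call trace:
fact_acc(t=3, r=1)
  fact_acc(t=2, r=3)
    fact_acc(t=1, r=6)
    -> return 6
  -> return 6
-> return 6

Final answer: 6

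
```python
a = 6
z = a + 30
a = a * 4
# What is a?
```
Trace:
  a=6
  a=6, z=36
  a=24, z=36

Final answer: 24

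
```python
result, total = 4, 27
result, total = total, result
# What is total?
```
Trace:
  result=4, total=27
  result=27, total=4

Final answer: 4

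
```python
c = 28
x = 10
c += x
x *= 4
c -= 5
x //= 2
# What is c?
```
Trace:
  c=28
  c=28, x=10
  c=38, x=10
  c=38, x=40
  c=33, x=40
  c=33, x=20

Final answer: 33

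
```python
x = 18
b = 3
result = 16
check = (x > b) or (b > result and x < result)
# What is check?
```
Trace:
  x=18
  x=18, b=3
  x=18, b=3, result=16
  x=18, b=3, result=16, check=True

Final answer: True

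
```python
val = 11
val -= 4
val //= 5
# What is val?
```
Trace:
  val=11
  val=7
  val=1

Final answer: 1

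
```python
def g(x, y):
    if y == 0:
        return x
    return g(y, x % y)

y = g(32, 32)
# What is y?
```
Call trace:
g(x=32, y=32)
  g(x=32, y=0)
  -> return 32
-> return 32

Final answer: 32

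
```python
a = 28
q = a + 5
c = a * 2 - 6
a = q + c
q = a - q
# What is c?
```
Trace:
  a=28
  a=28, q=33
  a=28, q=33, c=50
  a=83, q=33, c=50
  a=83, q=50, c=50

Final answer: 50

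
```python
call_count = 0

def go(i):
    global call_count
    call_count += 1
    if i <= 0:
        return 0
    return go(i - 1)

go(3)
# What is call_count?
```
Call trace:
go(i=3)
  go(i=2)
    go(i=1)
      go(i=0)
      -> return 0
    -> return 0
  -> return 0
-> return 0

call_count is incremented once per call. go is entered once for each i = 3, 2, 1, 0 (the i <= 0 call returns without recursing), i.e. 3 + 1 calls.
call_count = 4

Final answer: 4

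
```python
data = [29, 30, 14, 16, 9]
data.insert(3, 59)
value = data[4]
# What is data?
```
Trace:
  data=[29, 30, 14, 16, 9]
  data=[29, 30, 14, 59, 16, 9]
  data=[29, 30, 14, 59, 16, 9], value=16

Final answer: [29, 30, 14, 59, 16, 9]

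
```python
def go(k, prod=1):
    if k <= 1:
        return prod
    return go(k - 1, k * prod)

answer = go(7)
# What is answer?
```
Call trace:
go(k=7, prod=1)
  go(k=6, prod=7)
    go(k=5, prod=42)
      go(k=4, prod=210)
        go(k=3, prod=840)
          go(k=2, prod=2520)
            go(k=1, prod=5040)
            -> return 5040
          -> return 5040
        -> return 5040
      -> return 5040
    -> return 5040
  -> return 5040
-> return 5040

Final answer: 5040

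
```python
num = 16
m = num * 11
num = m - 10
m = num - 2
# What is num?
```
Trace:
  num=16
  num=16, m=176
  num=166, m=176
  num=166, m=164

Final answer: 166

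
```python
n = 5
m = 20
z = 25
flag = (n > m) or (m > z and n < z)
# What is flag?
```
Trace:
  n=5
  n=5, m=20
  n=5, m=20, z=25
  n=5, m=20, z=25, flag=False

Final answer: False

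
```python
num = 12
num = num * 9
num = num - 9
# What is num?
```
Trace:
  num=12
  num=108
  num=99

Final answer: 99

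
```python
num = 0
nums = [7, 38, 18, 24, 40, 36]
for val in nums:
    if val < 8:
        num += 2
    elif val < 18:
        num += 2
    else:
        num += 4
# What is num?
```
Trace:
  num=0
  num=2, val=7
  num=6, val=38
  num=10, val=18
  num=14, val=24
  num=18, val=40
  num=22, val=36

Final answer: 22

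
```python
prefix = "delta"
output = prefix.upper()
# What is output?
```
Trace:
  prefix='delta'
  prefix='delta', output='DELTA'

Final answer: 'DELTA'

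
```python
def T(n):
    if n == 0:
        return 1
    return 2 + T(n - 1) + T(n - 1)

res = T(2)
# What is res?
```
Call trace (a repeated sub-call is expanded the first time; later identical calls just restate its return value):
T(n=2)
  T(n=1)
    T(n=0)
    -> return 1
    T(n=0)
    -> return 1
  -> return 4
  T(n=1) -> return 4  (same call as traced above)
-> return 10

Final answer: 10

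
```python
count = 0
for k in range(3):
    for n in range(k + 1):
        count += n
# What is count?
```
Trace:
  count=0
  count=0, k=0, n=0
  count=0, k=1, n=0
  count=1, k=1, n=1
  count=1, k=2, n=0
  count=2, k=2, n=1
  count=4, k=2, n=2

Final answer: 4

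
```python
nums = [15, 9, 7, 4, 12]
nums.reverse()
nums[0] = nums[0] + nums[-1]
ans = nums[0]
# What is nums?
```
Trace:
  nums=[15, 9, 7, 4, 12]
  nums=[12, 4, 7, 9, 15]
  nums=[27, 4, 7, 9, 15]
  nums=[27, 4, 7, 9, 15], ans=27

Final answer: [27, 4, 7, 9, 15]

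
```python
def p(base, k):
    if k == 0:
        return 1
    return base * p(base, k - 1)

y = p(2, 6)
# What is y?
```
Call trace:
p(base=2, k=6)
  p(base=2, k=5)
    p(base=2, k=4)
      p(base=2, k=3)
        p(base=2, k=2)
          p(base=2, k=1)
            p(base=2, k=0)
            -> return 1
          -> return 2
        -> return 4
      -> return 8
    -> return 16
  -> return 32
-> return 64

Final answer: 64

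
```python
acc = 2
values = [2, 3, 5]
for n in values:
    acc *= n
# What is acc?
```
Trace:
  acc=2
  acc=4, n=2
  acc=12, n=3
  acc=60, n=5

Final answer: 60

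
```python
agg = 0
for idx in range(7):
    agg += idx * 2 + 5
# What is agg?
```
Trace:
  agg=0
  agg=5, idx=0
  agg=12, idx=1
  agg=21, idx=2
  agg=32, idx=3
  agg=45, idx=4
  agg=60, idx=5
  agg=77, idx=6

Final answer: 77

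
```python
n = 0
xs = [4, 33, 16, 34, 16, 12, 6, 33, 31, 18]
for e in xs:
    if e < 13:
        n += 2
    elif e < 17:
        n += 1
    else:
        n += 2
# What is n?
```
Trace:
  n=0
  n=2, e=4
  n=4, e=33
  n=5, e=16
  n=7, e=34
  n=8, e=16
  n=10, e=12
  n=12, e=6
  n=14, e=33
  n=16, e=31
  n=18, e=18

Final answer: 18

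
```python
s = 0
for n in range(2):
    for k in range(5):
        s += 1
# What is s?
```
Trace:
  s=0
  s=1, n=0, k=0
  s=2, n=0, k=1
  s=3, n=0, k=2
  s=4, n=0, k=3
  s=5, n=0, k=4
  s=6, n=1, k=0
  s=7, n=1, k=1
  s=8, n=1, k=2
  s=9, n=1, k=3
  s=10, n=1, k=4

Final answer: 10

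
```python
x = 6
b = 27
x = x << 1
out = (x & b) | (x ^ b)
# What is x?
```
Trace:
  x=6
  x=6, b=27
  x=12, b=27
  x=12, b=27, out=31

Final answer: 12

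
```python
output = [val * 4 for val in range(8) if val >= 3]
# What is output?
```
Trace:
  val=0
  val=1
  val=2
  val=3
  val=4
  val=5
  val=6
  val=7
  output=[12, 16, 20, 24, 28]

Final answer: [12, 16, 20, 24, 28]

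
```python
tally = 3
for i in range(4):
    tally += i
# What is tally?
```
Trace:
  tally=3
  tally=3, i=0
  tally=4, i=1
  tally=6, i=2
  tally=9, i=3

Final answer: 9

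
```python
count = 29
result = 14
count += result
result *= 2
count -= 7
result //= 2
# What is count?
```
Trace:
  count=29
  count=29, result=14
  count=43, result=14
  count=43, result=28
  count=36, result=28
  count=36, result=14

Final answer: 36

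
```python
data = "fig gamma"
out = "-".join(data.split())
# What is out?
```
Trace:
  data='fig gamma'
  data='fig gamma', out='fig-gamma'

Final answer: 'fig-gamma'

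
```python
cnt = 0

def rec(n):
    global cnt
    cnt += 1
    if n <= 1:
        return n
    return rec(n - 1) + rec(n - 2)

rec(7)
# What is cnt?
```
Call trace (a repeated sub-call is expanded the first time; later identical calls just restate its return value):
rec(n=7)
  rec(n=6)
    rec(n=5)
      rec(n=4)
        rec(n=3)
          rec(n=2)
            rec(n=1)
            -> return 1
            rec(n=0)
            -> return 0
          -> return 1
          rec(n=1)
          -> return 1
        -> return 2
        rec(n=2) -> return 1  (same call as traced above)
      -> return 3
      rec(n=3) -> return 2  (same call as traced above)
    -> return 5
    rec(n=4) -> return 3  (same call as traced above)
  -> return 8
  rec(n=5) -> return 5  (same call as traced above)
-> return 13

cnt is incremented once per call, so count the calls in each subtree. Let C(n) = number of calls made by rec(n).
C(0) = C(1) = 1 (base case, no recursion); C(n) = 1 + C(n - 1) + C(n - 2) otherwise.
C(2) = 1 + C(1) + C(0) = 1 + 1 + 1 = 3
C(3) = 1 + C(2) + C(1) = 1 + 3 + 1 = 5
C(4) = 1 + C(3) + C(2) = 1 + 5 + 3 = 9
C(5) = 1 + C(4) + C(3) = 1 + 9 + 5 = 15
C(6) = 1 + C(5) + C(4) = 1 + 15 + 9 = 25
C(7) = 1 + C(6) + C(5) = 1 + 25 + 15 = 41
cnt = C(7) = 41

Final answer: 41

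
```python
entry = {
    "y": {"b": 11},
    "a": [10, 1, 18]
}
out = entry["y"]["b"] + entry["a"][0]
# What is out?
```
Trace:
  entry={'y': {'b': 11}, 'a': [10, 1, 18]}
  entry={'y': {'b': 11}, 'a': [10, 1, 18]}, out=21

Final answer: 21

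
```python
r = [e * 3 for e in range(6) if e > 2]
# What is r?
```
Trace:
  e=0
  e=1
  e=2
  e=3
  e=4
  e=5
  r=[9, 12, 15]

Final answer: [9, 12, 15]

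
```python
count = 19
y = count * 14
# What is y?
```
Trace:
  count=19
  count=19, y=266

Final answer: 266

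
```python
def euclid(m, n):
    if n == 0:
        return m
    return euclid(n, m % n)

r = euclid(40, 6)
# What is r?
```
Call trace:
euclid(m=40, n=6)
  euclid(m=6, n=4)
    euclid(m=4, n=2)
      euclid(m=2, n=0)
      -> return 2
    -> return 2
  -> return 2
-> return 2

Final answer: 2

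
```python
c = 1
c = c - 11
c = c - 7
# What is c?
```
Trace:
  c=1
  c=-10
  c=-17

Final answer: -17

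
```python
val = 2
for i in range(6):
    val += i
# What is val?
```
Trace:
  val=2
  val=2, i=0
  val=3, i=1
  val=5, i=2
  val=8, i=3
  val=12, i=4
  val=17, i=5

Final answer: 17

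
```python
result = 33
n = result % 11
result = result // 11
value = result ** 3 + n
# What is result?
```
Trace:
  result=33
  result=33, n=0
  result=3, n=0
  result=3, n=0, value=27

Final answer: 3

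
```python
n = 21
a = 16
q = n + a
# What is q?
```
Trace:
  n=21
  n=21, a=16
  n=21, a=16, q=37

Final answer: 37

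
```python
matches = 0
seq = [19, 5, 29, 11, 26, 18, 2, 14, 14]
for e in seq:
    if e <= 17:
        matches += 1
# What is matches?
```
Trace:
  matches=0
  matches=0, e=19
  matches=1, e=5
  matches=1, e=29
  matches=2, e=11
  matches=2, e=26
  matches=2, e=18
  matches=3, e=2
  matches=4, e=14
  matches=5, e=14

Final answer: 5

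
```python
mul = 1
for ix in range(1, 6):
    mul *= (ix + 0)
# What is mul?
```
Trace:
  mul=1
  mul=1, ix=1
  mul=2, ix=2
  mul=6, ix=3
  mul=24, ix=4
  mul=120, ix=5

Final answer: 120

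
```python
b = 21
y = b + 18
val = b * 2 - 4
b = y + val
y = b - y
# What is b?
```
Trace:
  b=21
  b=21, y=39
  b=21, y=39, val=38
  b=77, y=39, val=38
  b=77, y=38, val=38

Final answer: 77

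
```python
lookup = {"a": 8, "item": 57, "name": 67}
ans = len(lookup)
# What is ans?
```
Trace:
  lookup={'a': 8, 'item': 57, 'name': 67}
  lookup={'a': 8, 'item': 57, 'name': 67}, ans=3

Final answer: 3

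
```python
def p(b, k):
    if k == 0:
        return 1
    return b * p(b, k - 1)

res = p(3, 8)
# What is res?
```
Call trace:
p(b=3, k=8)
  p(b=3, k=7)
    p(b=3, k=6)
      p(b=3, k=5)
        p(b=3, k=4)
          p(b=3, k=3)
            p(b=3, k=2)
              p(b=3, k=1)
                p(b=3, k=0)
                -> return 1
              -> return 3
            -> return 9
          -> return 27
        -> return 81
      -> return 243
    -> return 729
  -> return 2187
-> return 6561

Final answer: 6561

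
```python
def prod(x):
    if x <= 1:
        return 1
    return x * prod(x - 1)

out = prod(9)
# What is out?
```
Call trace:
prod(x=9)
  prod(x=8)
    prod(x=7)
      prod(x=6)
        prod(x=5)
          prod(x=4)
            prod(x=3)
              prod(x=2)
                prod(x=1)
                -> return 1
              -> return 2
            -> return 6
          -> return 24
        -> return 120
      -> return 720
    -> return 5040
  -> return 40320
-> return 362880

Final answer: 362880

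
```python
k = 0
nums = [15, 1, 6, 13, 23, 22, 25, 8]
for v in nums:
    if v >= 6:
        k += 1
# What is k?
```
Trace:
  k=0
  k=1, v=15
  k=1, v=1
  k=2, v=6
  k=3, v=13
  k=4, v=23
  k=5, v=22
  k=6, v=25
  k=7, v=8

Final answer: 7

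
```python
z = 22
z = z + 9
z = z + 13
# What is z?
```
Trace:
  z=22
  z=31
  z=44

Final answer: 44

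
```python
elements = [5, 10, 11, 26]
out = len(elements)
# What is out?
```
Trace:
  elements=[5, 10, 11, 26]
  elements=[5, 10, 11, 26], out=4

Final answer: 4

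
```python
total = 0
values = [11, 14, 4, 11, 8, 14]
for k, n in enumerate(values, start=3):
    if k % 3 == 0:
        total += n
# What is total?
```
Trace:
  total=0
  total=11, k=3, n=11
  total=11, k=4, n=14
  total=11, k=5, n=4
  total=22, k=6, n=11
  total=22, k=7, n=8
  total=22, k=8, n=14

Final answer: 22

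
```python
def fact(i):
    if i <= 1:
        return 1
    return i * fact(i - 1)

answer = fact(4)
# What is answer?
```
Call trace:
fact(i=4)
  fact(i=3)
    fact(i=2)
      fact(i=1)
      -> return 1
    -> return 2
  -> return 6
-> return 24

Final answer: 24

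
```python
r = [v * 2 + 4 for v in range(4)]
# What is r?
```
Trace:
  v=0
  v=1
  v=2
  v=3
  r=[4, 6, 8, 10]

Final answer: [4, 6, 8, 10]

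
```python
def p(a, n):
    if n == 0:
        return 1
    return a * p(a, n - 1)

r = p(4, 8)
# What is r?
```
Call trace:
p(a=4, n=8)
  p(a=4, n=7)
    p(a=4, n=6)
      p(a=4, n=5)
        p(a=4, n=4)
          p(a=4, n=3)
            p(a=4, n=2)
              p(a=4, n=1)
                p(a=4, n=0)
                -> return 1
              -> return 4
            -> return 16
          -> return 64
        -> return 256
      -> return 1024
    -> return 4096
  -> return 16384
-> return 65536

Final answer: 65536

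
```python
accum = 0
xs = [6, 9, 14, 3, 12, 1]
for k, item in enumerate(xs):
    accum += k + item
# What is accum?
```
Trace:
  accum=0
  accum=6, k=0, item=6
  accum=16, k=1, item=9
  accum=32, k=2, item=14
  accum=38, k=3, item=3
  accum=54, k=4, item=12
  accum=60, k=5, item=1

Final answer: 60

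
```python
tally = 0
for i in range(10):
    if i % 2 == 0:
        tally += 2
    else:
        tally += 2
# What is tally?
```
Trace:
  tally=0
  tally=2, i=0
  tally=4, i=1
  tally=6, i=2
  tally=8, i=3
  tally=10, i=4
  tally=12, i=5
  tally=14, i=6
  tally=16, i=7
  tally=18, i=8
  tally=20, i=9

Final answer: 20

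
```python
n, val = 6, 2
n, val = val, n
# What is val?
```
Trace:
  n=6, val=2
  n=2, val=6

Final answer: 6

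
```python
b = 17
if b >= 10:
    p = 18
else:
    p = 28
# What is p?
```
Trace:
  b=17
  b=17, p=18

Final answer: 18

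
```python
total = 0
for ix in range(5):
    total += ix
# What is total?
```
Trace:
  total=0
  total=0, ix=0
  total=1, ix=1
  total=3, ix=2
  total=6, ix=3
  total=10, ix=4

Final answer: 10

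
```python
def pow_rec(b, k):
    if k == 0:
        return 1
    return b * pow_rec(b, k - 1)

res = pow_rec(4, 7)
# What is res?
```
Call trace:
pow_rec(b=4, k=7)
  pow_rec(b=4, k=6)
    pow_rec(b=4, k=5)
      pow_rec(b=4, k=4)
        pow_rec(b=4, k=3)
          pow_rec(b=4, k=2)
            pow_rec(b=4, k=1)
              pow_rec(b=4, k=0)
              -> return 1
            -> return 4
          -> return 16
        -> return 64
      -> return 256
    -> return 1024
  -> return 4096
-> return 16384

Final answer: 16384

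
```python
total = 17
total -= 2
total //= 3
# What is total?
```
Trace:
  total=17
  total=15
  total=5

Final answer: 5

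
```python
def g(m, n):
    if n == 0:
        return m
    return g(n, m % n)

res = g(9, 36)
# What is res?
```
Call trace:
g(m=9, n=36)
  g(m=36, n=9)
    g(m=9, n=0)
    -> return 9
  -> return 9
-> return 9

Final answer: 9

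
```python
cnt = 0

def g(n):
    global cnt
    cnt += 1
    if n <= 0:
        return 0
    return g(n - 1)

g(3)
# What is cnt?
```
Call trace:
g(n=3)
  g(n=2)
    g(n=1)
      g(n=0)
      -> return 0
    -> return 0
  -> return 0
-> return 0

cnt is incremented once per call. g is entered once for each n = 3, 2, 1, 0 (the n <= 0 call returns without recursing), i.e. 3 + 1 calls.
cnt = 4

Final answer: 4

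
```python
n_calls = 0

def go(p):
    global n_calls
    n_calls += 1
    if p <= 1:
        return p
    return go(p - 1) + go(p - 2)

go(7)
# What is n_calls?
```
Call trace (a repeated sub-call is expanded the first time; later identical calls just restate its return value):
go(p=7)
  go(p=6)
    go(p=5)
      go(p=4)
        go(p=3)
          go(p=2)
            go(p=1)
            -> return 1
            go(p=0)
            -> return 0
          -> return 1
          go(p=1)
          -> return 1
        -> return 2
        go(p=2) -> return 1  (same call as traced above)
      -> return 3
      go(p=3) -> return 2  (same call as traced above)
    -> return 5
    go(p=4) -> return 3  (same call as traced above)
  -> return 8
  go(p=5) -> return 5  (same call as traced above)
-> return 13

n_calls is incremented once per call, so count the calls in each subtree. Let C(p) = number of calls made by go(p).
C(0) = C(1) = 1 (base case, no recursion); C(p) = 1 + C(p - 1) + C(p - 2) otherwise.
C(2) = 1 + C(1) + C(0) = 1 + 1 + 1 = 3
C(3) = 1 + C(2) + C(1) = 1 + 3 + 1 = 5
C(4) = 1 + C(3) + C(2) = 1 + 5 + 3 = 9
C(5) = 1 + C(4) + C(3) = 1 + 9 + 5 = 15
C(6) = 1 + C(5) + C(4) = 1 + 15 + 9 = 25
C(7) = 1 + C(6) + C(5) = 1 + 25 + 15 = 41
n_calls = C(7) = 41

Final answer: 41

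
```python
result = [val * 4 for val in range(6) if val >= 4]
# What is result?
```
Trace:
  val=0
  val=1
  val=2
  val=3
  val=4
  val=5
  result=[16, 20]

Final answer: [16, 20]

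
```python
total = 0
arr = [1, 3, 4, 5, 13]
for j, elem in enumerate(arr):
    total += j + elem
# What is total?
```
Trace:
  total=0
  total=1, j=0, elem=1
  total=5, j=1, elem=3
  total=11, j=2, elem=4
  total=19, j=3, elem=5
  total=36, j=4, elem=13

Final answer: 36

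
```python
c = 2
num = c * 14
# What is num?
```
Trace:
  c=2
  c=2, num=28

Final answer: 28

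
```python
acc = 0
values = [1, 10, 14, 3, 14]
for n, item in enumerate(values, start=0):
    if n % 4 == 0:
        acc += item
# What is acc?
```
Trace:
  acc=0
  acc=1, n=0, item=1
  acc=1, n=1, item=10
  acc=1, n=2, item=14
  acc=1, n=3, item=3
  acc=15, n=4, item=14

Final answer: 15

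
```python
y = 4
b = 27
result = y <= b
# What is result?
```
Trace:
  y=4
  y=4, b=27
  y=4, b=27, result=True

Final answer: True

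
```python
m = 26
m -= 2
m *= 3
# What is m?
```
Trace:
  m=26
  m=24
  m=72

Final answer: 72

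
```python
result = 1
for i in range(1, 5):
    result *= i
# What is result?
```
Trace:
  result=1
  result=1, i=1
  result=2, i=2
  result=6, i=3
  result=24, i=4

Final answer: 24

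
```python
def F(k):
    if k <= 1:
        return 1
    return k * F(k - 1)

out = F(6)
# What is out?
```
Call trace:
F(k=6)
  F(k=5)
    F(k=4)
      F(k=3)
        F(k=2)
          F(k=1)
          -> return 1
        -> return 2
      -> return 6
    -> return 24
  -> return 120
-> return 720

Final answer: 720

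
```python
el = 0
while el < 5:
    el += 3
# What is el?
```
Trace:
  el=0
  el=3
  el=6

Final answer: 6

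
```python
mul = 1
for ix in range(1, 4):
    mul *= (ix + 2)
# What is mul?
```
Trace:
  mul=1
  mul=3, ix=1
  mul=12, ix=2
  mul=60, ix=3

Final answer: 60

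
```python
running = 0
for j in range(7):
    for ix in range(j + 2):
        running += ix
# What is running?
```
Trace:
  running=0
  running=0, j=0, ix=0
  running=1, j=0, ix=1
  running=1, j=1, ix=0
  running=2, j=1, ix=1
  running=4, j=1, ix=2
  running=4, j=2, ix=0
  running=5, j=2, ix=1
  running=7, j=2, ix=2
  running=10, j=2, ix=3
  running=10, j=3, ix=0
  running=11, j=3, ix=1
  running=13, j=3, ix=2
  running=16, j=3, ix=3
  running=20, j=3, ix=4
  running=20, j=4, ix=0
  running=21, j=4, ix=1
  running=23, j=4, ix=2
  running=26, j=4, ix=3
  running=30, j=4, ix=4
  running=35, j=4, ix=5
  running=35, j=5, ix=0
  running=36, j=5, ix=1
  running=38, j=5, ix=2
  running=41, j=5, ix=3
  running=45, j=5, ix=4
  running=50, j=5, ix=5
  running=56, j=5, ix=6
  running=56, j=6, ix=0
  running=57, j=6, ix=1
  running=59, j=6, ix=2
  running=62, j=6, ix=3
  running=66, j=6, ix=4
  running=71, j=6, ix=5
  running=77, j=6, ix=6
  running=84, j=6, ix=7

Final answer: 84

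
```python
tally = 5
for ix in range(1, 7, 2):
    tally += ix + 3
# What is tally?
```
Trace:
  tally=5
  tally=9, ix=1
  tally=15, ix=3
  tally=23, ix=5

Final answer: 23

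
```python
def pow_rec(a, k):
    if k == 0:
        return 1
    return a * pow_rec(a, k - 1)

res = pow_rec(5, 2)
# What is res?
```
Call trace:
pow_rec(a=5, k=2)
  pow_rec(a=5, k=1)
    pow_rec(a=5, k=0)
    -> return 1
  -> return 5
-> return 25

Final answer: 25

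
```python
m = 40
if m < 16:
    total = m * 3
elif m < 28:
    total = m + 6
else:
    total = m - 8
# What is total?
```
Trace:
  m=40
  m=40, total=32

Final answer: 32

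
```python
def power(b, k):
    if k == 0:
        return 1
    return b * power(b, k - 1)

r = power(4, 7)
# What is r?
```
Call trace:
power(b=4, k=7)
  power(b=4, k=6)
    power(b=4, k=5)
      power(b=4, k=4)
        power(b=4, k=3)
          power(b=4, k=2)
            power(b=4, k=1)
              power(b=4, k=0)
              -> return 1
            -> return 4
          -> return 16
        -> return 64
      -> return 256
    -> return 1024
  -> return 4096
-> return 16384

Final answer: 16384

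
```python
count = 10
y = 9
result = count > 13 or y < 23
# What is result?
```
Trace:
  count=10
  count=10, y=9
  count=10, y=9, result=True

Final answer: True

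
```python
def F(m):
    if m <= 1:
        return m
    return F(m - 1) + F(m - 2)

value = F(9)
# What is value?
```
Call trace (a repeated sub-call is expanded the first time; later identical calls just restate its return value):
F(m=9)
  F(m=8)
    F(m=7)
      F(m=6)
        F(m=5)
          F(m=4)
            F(m=3)
              F(m=2)
                F(m=1)
                -> return 1
                F(m=0)
                -> return 0
              -> return 1
              F(m=1)
              -> return 1
            -> return 2
            F(m=2) -> return 1  (same call as traced above)
          -> return 3
          F(m=3) -> return 2  (same call as traced above)
        -> return 5
        F(m=4) -> return 3  (same call as traced above)
      -> return 8
      F(m=5) -> return 5  (same call as traced above)
    -> return 13
    F(m=6) -> return 8  (same call as traced above)
  -> return 21
  F(m=7) -> return 13  (same call as traced above)
-> return 34

Final answer: 34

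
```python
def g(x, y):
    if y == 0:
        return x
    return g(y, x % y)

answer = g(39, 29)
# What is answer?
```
Call trace:
g(x=39, y=29)
  g(x=29, y=10)
    g(x=10, y=9)
      g(x=9, y=1)
        g(x=1, y=0)
        -> return 1
      -> return 1
    -> return 1
  -> return 1
-> return 1

Final answer: 1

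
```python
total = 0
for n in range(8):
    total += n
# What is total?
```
Trace:
  total=0
  total=0, n=0
  total=1, n=1
  total=3, n=2
  total=6, n=3
  total=10, n=4
  total=15, n=5
  total=21, n=6
  total=28, n=7

Final answer: 28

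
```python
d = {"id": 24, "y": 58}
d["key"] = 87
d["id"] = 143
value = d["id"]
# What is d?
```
Trace:
  d={'id': 24, 'y': 58}
  d={'id': 24, 'y': 58, 'key': 87}
  d={'id': 143, 'y': 58, 'key': 87}
  d={'id': 143, 'y': 58, 'key': 87}, value=143

Final answer: {'id': 143, 'y': 58, 'key': 87}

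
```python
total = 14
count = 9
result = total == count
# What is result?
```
Trace:
  total=14
  total=14, count=9
  total=14, count=9, result=False

Final answer: False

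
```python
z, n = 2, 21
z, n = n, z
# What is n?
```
Trace:
  z=2, n=21
  z=21, n=2

Final answer: 2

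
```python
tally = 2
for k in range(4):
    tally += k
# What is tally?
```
Trace:
  tally=2
  tally=2, k=0
  tally=3, k=1
  tally=5, k=2
  tally=8, k=3

Final answer: 8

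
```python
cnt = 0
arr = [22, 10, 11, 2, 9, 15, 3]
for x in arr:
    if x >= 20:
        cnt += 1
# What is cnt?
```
Trace:
  cnt=0
  cnt=1, x=22
  cnt=1, x=10
  cnt=1, x=11
  cnt=1, x=2
  cnt=1, x=9
  cnt=1, x=15
  cnt=1, x=3

Final answer: 1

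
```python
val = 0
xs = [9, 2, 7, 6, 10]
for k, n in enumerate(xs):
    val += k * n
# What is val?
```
Trace:
  val=0
  val=0, k=0, n=9
  val=2, k=1, n=2
  val=16, k=2, n=7
  val=34, k=3, n=6
  val=74, k=4, n=10

Final answer: 74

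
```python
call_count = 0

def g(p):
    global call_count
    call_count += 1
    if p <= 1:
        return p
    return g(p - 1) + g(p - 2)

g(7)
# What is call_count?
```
Call trace (a repeated sub-call is expanded the first time; later identical calls just restate its return value):
g(p=7)
  g(p=6)
    g(p=5)
      g(p=4)
        g(p=3)
          g(p=2)
            g(p=1)
            -> return 1
            g(p=0)
            -> return 0
          -> return 1
          g(p=1)
          -> return 1
        -> return 2
        g(p=2) -> return 1  (same call as traced above)
      -> return 3
      g(p=3) -> return 2  (same call as traced above)
    -> return 5
    g(p=4) -> return 3  (same call as traced above)
  -> return 8
  g(p=5) -> return 5  (same call as traced above)
-> return 13

call_count is incremented once per call, so count the calls in each subtree. Let C(p) = number of calls made by g(p).
C(0) = C(1) = 1 (base case, no recursion); C(p) = 1 + C(p - 1) + C(p - 2) otherwise.
C(2) = 1 + C(1) + C(0) = 1 + 1 + 1 = 3
C(3) = 1 + C(2) + C(1) = 1 + 3 + 1 = 5
C(4) = 1 + C(3) + C(2) = 1 + 5 + 3 = 9
C(5) = 1 + C(4) + C(3) = 1 + 9 + 5 = 15
C(6) = 1 + C(5) + C(4) = 1 + 15 + 9 = 25
C(7) = 1 + C(6) + C(5) = 1 + 25 + 15 = 41
call_count = C(7) = 41

Final answer: 41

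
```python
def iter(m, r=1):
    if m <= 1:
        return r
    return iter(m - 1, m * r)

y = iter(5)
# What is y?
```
Call trace:
iter(m=5, r=1)
  iter(m=4, r=5)
    iter(m=3, r=20)
      iter(m=2, r=60)
        iter(m=1, r=120)
        -> return 120
      -> return 120
    -> return 120
  -> return 120
-> return 120

Final answer: 120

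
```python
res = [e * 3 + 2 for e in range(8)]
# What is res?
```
Trace:
  e=0
  e=1
  e=2
  e=3
  e=4
  e=5
  e=6
  e=7
  res=[2, 5, 8, 11, 14, 17, 20, 23]

Final answer: [2, 5, 8, 11, 14, 17, 20, 23]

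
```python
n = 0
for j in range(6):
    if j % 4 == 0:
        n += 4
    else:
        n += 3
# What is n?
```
Trace:
  n=0
  n=4, j=0
  n=7, j=1
  n=10, j=2
  n=13, j=3
  n=17, j=4
  n=20, j=5

Final answer: 20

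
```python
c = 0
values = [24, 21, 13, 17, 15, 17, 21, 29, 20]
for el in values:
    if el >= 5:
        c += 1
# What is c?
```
Trace:
  c=0
  c=1, el=24
  c=2, el=21
  c=3, el=13
  c=4, el=17
  c=5, el=15
  c=6, el=17
  c=7, el=21
  c=8, el=29
  c=9, el=20

Final answer: 9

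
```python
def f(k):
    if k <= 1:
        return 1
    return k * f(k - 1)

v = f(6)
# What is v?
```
Call trace:
f(k=6)
  f(k=5)
    f(k=4)
      f(k=3)
        f(k=2)
          f(k=1)
          -> return 1
        -> return 2
      -> return 6
    -> return 24
  -> return 120
-> return 720

Final answer: 720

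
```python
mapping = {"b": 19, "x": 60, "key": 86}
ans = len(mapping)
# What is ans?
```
Trace:
  mapping={'b': 19, 'x': 60, 'key': 86}
  mapping={'b': 19, 'x': 60, 'key': 86}, ans=3

Final answer: 3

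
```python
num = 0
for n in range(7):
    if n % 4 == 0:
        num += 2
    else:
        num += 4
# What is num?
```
Trace:
  num=0
  num=2, n=0
  num=6, n=1
  num=10, n=2
  num=14, n=3
  num=16, n=4
  num=20, n=5
  num=24, n=6

Final answer: 24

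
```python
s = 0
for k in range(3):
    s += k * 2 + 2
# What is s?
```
Trace:
  s=0
  s=2, k=0
  s=6, k=1
  s=12, k=2

Final answer: 12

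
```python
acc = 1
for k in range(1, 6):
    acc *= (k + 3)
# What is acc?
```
Trace:
  acc=1
  acc=4, k=1
  acc=20, k=2
  acc=120, k=3
  acc=840, k=4
  acc=6720, k=5

Final answer: 6720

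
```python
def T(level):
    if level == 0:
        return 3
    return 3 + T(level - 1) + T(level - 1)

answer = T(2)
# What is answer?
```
Call trace (a repeated sub-call is expanded the first time; later identical calls just restate its return value):
T(level=2)
  T(level=1)
    T(level=0)
    -> return 3
    T(level=0)
    -> return 3
  -> return 9
  T(level=1) -> return 9  (same call as traced above)
-> return 21

Final answer: 21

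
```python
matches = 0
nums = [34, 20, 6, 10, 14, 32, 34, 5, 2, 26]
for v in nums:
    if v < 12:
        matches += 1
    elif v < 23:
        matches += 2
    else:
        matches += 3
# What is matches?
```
Trace:
  matches=0
  matches=3, v=34
  matches=5, v=20
  matches=6, v=6
  matches=7, v=10
  matches=9, v=14
  matches=12, v=32
  matches=15, v=34
  matches=16, v=5
  matches=17, v=2
  matches=20, v=26

Final answer: 20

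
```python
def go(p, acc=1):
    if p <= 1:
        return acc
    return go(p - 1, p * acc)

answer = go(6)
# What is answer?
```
Call trace:
go(p=6, acc=1)
  go(p=5, acc=6)
    go(p=4, acc=30)
      go(p=3, acc=120)
        go(p=2, acc=360)
          go(p=1, acc=720)
          -> return 720
        -> return 720
      -> return 720
    -> return 720
  -> return 720
-> return 720

Final answer: 720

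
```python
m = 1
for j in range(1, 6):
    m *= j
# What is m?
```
Trace:
  m=1
  m=1, j=1
  m=2, j=2
  m=6, j=3
  m=24, j=4
  m=120, j=5

Final answer: 120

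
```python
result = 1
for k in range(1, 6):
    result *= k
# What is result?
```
Trace:
  result=1
  result=1, k=1
  result=2, k=2
  result=6, k=3
  result=24, k=4
  result=120, k=5

Final answer: 120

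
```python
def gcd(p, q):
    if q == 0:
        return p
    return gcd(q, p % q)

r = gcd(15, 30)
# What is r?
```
Call trace:
gcd(p=15, q=30)
  gcd(p=30, q=15)
    gcd(p=15, q=0)
    -> return 15
  -> return 15
-> return 15

Final answer: 15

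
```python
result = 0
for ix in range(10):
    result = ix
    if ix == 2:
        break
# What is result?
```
Trace:
  result=0
  result=0, ix=0
  result=1, ix=1
  result=2, ix=2

Final answer: 2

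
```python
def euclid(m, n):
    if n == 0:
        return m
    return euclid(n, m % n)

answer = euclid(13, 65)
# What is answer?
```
Call trace:
euclid(m=13, n=65)
  euclid(m=65, n=13)
    euclid(m=13, n=0)
    -> return 13
  -> return 13
-> return 13

Final answer: 13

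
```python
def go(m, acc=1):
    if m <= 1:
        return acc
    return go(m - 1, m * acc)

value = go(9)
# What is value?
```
Call trace:
go(m=9, acc=1)
  go(m=8, acc=9)
    go(m=7, acc=72)
      go(m=6, acc=504)
        go(m=5, acc=3024)
          go(m=4, acc=15120)
            go(m=3, acc=60480)
              go(m=2, acc=181440)
                go(m=1, acc=362880)
                -> return 362880
              -> return 362880
            -> return 362880
          -> return 362880
        -> return 362880
      -> return 362880
    -> return 362880
  -> return 362880
-> return 362880

Final answer: 362880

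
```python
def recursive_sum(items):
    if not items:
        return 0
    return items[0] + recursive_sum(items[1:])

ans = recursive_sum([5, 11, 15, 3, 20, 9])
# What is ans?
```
Call trace:
recursive_sum(items=[5, 11, 15, 3, 20, 9])
  recursive_sum(items=[11, 15, 3, 20, 9])
    recursive_sum(items=[15, 3, 20, 9])
      recursive_sum(items=[3, 20, 9])
        recursive_sum(items=[20, 9])
          recursive_sum(items=[9])
            recursive_sum(items=[])
            -> return 0
          -> return 9
        -> return 29
      -> return 32
    -> return 47
  -> return 58
-> return 63

Final answer: 63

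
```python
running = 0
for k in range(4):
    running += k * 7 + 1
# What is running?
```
Trace:
  running=0
  running=1, k=0
  running=9, k=1
  running=24, k=2
  running=46, k=3

Final answer: 46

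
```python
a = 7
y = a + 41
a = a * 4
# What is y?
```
Trace:
  a=7
  a=7, y=48
  a=28, y=48

Final answer: 48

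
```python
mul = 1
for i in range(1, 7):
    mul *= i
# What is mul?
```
Trace:
  mul=1
  mul=1, i=1
  mul=2, i=2
  mul=6, i=3
  mul=24, i=4
  mul=120, i=5
  mul=720, i=6

Final answer: 720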